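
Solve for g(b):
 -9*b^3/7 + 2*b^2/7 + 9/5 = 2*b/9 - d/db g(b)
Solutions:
 g(b) = C1 + 9*b^4/28 - 2*b^3/21 + b^2/9 - 9*b/5


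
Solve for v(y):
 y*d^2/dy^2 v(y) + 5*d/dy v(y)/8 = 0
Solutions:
 v(y) = C1 + C2*y^(3/8)


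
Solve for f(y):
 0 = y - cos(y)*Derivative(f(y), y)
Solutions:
 f(y) = C1 + Integral(y/cos(y), y)


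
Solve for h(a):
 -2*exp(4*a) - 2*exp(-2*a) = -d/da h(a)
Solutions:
 h(a) = C1 + exp(4*a)/2 - exp(-2*a)


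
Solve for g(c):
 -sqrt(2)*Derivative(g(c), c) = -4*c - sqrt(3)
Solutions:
 g(c) = C1 + sqrt(2)*c^2 + sqrt(6)*c/2


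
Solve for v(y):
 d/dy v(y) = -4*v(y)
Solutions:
 v(y) = C1*exp(-4*y)


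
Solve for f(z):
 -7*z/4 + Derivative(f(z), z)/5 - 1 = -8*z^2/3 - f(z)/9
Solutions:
 f(z) = C1*exp(-5*z/9) - 24*z^2 + 2043*z/20 - 17487/100


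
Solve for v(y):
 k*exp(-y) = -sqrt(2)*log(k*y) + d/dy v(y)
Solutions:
 v(y) = C1 - k*exp(-y) + sqrt(2)*y*log(k*y) - sqrt(2)*y


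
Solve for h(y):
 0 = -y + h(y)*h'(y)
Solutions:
 h(y) = -sqrt(C1 + y^2)
 h(y) = sqrt(C1 + y^2)


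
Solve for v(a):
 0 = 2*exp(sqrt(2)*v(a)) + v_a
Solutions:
 v(a) = sqrt(2)*(2*log(1/(C1 + 2*a)) - log(2))/4


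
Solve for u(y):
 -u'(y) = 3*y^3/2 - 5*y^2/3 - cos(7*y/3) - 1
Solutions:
 u(y) = C1 - 3*y^4/8 + 5*y^3/9 + y + 3*sin(7*y/3)/7


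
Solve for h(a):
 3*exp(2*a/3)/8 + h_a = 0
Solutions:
 h(a) = C1 - 9*exp(2*a/3)/16


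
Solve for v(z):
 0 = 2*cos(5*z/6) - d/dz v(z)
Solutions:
 v(z) = C1 + 12*sin(5*z/6)/5


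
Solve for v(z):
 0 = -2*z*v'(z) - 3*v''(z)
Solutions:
 v(z) = C1 + C2*erf(sqrt(3)*z/3)


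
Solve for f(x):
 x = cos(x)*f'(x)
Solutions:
 f(x) = C1 + Integral(x/cos(x), x)


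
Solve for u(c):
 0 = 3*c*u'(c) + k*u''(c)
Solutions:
 u(c) = C1 + C2*sqrt(k)*erf(sqrt(6)*c*sqrt(1/k)/2)


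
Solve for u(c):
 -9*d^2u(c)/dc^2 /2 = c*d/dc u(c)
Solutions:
 u(c) = C1 + C2*erf(c/3)


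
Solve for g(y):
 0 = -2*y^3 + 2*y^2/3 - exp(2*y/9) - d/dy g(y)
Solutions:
 g(y) = C1 - y^4/2 + 2*y^3/9 - 9*exp(2*y/9)/2


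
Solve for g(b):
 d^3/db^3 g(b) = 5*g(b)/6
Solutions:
 g(b) = C3*exp(5^(1/3)*6^(2/3)*b/6) + (C1*sin(2^(2/3)*3^(1/6)*5^(1/3)*b/4) + C2*cos(2^(2/3)*3^(1/6)*5^(1/3)*b/4))*exp(-5^(1/3)*6^(2/3)*b/12)


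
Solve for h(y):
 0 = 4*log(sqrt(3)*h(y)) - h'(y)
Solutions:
 -Integral(1/(2*log(_y) + log(3)), (_y, h(y)))/2 = C1 - y


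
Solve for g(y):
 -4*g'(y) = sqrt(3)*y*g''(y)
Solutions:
 g(y) = C1 + C2*y^(1 - 4*sqrt(3)/3)


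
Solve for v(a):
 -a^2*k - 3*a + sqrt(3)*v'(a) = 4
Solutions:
 v(a) = C1 + sqrt(3)*a^3*k/9 + sqrt(3)*a^2/2 + 4*sqrt(3)*a/3


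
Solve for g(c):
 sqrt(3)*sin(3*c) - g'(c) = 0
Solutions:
 g(c) = C1 - sqrt(3)*cos(3*c)/3


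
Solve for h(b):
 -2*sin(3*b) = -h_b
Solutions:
 h(b) = C1 - 2*cos(3*b)/3


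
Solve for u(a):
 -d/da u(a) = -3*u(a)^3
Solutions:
 u(a) = -sqrt(2)*sqrt(-1/(C1 + 3*a))/2
 u(a) = sqrt(2)*sqrt(-1/(C1 + 3*a))/2


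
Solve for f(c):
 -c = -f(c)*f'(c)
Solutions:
 f(c) = -sqrt(C1 + c^2)
 f(c) = sqrt(C1 + c^2)


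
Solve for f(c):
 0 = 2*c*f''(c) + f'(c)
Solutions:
 f(c) = C1 + C2*sqrt(c)


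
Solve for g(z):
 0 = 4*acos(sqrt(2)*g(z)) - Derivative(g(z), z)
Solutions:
 Integral(1/acos(sqrt(2)*_y), (_y, g(z))) = C1 + 4*z


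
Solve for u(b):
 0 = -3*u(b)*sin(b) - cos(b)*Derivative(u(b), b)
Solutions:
 u(b) = C1*cos(b)^3


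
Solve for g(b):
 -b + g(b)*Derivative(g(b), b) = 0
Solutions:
 g(b) = -sqrt(C1 + b^2)
 g(b) = sqrt(C1 + b^2)


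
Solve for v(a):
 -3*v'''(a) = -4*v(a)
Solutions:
 v(a) = C3*exp(6^(2/3)*a/3) + (C1*sin(2^(2/3)*3^(1/6)*a/2) + C2*cos(2^(2/3)*3^(1/6)*a/2))*exp(-6^(2/3)*a/6)


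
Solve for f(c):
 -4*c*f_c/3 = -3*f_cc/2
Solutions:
 f(c) = C1 + C2*erfi(2*c/3)


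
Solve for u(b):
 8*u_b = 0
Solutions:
 u(b) = C1


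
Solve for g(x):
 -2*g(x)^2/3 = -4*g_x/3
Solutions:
 g(x) = -2/(C1 + x)


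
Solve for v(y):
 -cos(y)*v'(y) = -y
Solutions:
 v(y) = C1 + Integral(y/cos(y), y)


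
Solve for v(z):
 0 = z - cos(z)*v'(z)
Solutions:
 v(z) = C1 + Integral(z/cos(z), z)


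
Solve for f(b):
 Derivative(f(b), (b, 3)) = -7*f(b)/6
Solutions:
 f(b) = C3*exp(-6^(2/3)*7^(1/3)*b/6) + (C1*sin(2^(2/3)*3^(1/6)*7^(1/3)*b/4) + C2*cos(2^(2/3)*3^(1/6)*7^(1/3)*b/4))*exp(6^(2/3)*7^(1/3)*b/12)


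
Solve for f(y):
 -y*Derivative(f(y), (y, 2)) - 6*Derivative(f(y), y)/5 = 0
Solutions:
 f(y) = C1 + C2/y^(1/5)


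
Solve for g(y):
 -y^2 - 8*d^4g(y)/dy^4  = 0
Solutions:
 g(y) = C1 + C2*y + C3*y^2 + C4*y^3 - y^6/2880


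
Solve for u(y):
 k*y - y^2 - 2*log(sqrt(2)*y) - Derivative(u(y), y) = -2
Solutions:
 u(y) = C1 + k*y^2/2 - y^3/3 - 2*y*log(y) - y*log(2) + 4*y


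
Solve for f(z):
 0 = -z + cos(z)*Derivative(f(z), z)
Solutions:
 f(z) = C1 + Integral(z/cos(z), z)


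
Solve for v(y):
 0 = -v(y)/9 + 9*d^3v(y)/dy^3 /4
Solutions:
 v(y) = C3*exp(6^(2/3)*y/9) + (C1*sin(2^(2/3)*3^(1/6)*y/6) + C2*cos(2^(2/3)*3^(1/6)*y/6))*exp(-6^(2/3)*y/18)


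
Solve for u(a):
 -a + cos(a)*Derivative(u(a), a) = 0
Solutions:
 u(a) = C1 + Integral(a/cos(a), a)


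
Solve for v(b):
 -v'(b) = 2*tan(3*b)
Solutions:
 v(b) = C1 + 2*log(cos(3*b))/3


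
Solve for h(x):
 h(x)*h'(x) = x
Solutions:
 h(x) = -sqrt(C1 + x^2)
 h(x) = sqrt(C1 + x^2)


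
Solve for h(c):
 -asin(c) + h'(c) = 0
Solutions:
 h(c) = C1 + c*asin(c) + sqrt(1 - c^2)


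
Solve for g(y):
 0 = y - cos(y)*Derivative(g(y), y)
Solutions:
 g(y) = C1 + Integral(y/cos(y), y)


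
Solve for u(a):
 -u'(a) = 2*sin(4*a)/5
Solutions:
 u(a) = C1 + cos(4*a)/10


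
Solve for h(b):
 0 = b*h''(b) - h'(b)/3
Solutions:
 h(b) = C1 + C2*b^(4/3)


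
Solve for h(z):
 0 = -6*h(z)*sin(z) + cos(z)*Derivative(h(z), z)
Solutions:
 h(z) = C1/cos(z)^6


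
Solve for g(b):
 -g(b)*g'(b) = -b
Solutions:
 g(b) = -sqrt(C1 + b^2)
 g(b) = sqrt(C1 + b^2)


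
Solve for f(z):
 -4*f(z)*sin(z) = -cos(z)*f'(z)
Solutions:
 f(z) = C1/cos(z)^4


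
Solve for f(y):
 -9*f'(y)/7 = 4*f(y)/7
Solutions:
 f(y) = C1*exp(-4*y/9)


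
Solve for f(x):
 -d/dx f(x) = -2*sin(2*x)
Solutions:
 f(x) = C1 - cos(2*x)


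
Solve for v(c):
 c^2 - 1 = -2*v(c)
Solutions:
 v(c) = 1/2 - c^2/2


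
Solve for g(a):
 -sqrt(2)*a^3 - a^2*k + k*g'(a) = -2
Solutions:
 g(a) = C1 + sqrt(2)*a^4/(4*k) + a^3/3 - 2*a/k


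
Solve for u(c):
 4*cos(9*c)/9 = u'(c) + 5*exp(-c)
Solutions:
 u(c) = C1 + 4*sin(9*c)/81 + 5*exp(-c)


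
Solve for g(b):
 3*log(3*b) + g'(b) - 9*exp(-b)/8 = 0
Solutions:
 g(b) = C1 - 3*b*log(b) + 3*b*(1 - log(3)) - 9*exp(-b)/8


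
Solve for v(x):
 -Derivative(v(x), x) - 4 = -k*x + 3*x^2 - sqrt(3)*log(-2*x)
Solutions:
 v(x) = C1 + k*x^2/2 - x^3 + sqrt(3)*x*log(-x) + x*(-4 - sqrt(3) + sqrt(3)*log(2))


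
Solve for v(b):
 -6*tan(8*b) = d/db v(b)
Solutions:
 v(b) = C1 + 3*log(cos(8*b))/4


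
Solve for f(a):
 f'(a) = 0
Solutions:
 f(a) = C1


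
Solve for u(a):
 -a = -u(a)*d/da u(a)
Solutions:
 u(a) = -sqrt(C1 + a^2)
 u(a) = sqrt(C1 + a^2)


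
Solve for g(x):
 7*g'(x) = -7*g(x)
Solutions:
 g(x) = C1*exp(-x)


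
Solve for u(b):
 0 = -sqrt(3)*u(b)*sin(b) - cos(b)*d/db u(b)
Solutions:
 u(b) = C1*cos(b)^(sqrt(3))


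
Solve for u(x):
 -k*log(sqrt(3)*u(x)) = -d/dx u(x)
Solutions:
 Integral(1/(2*log(_y) + log(3)), (_y, u(x))) = C1 + k*x/2


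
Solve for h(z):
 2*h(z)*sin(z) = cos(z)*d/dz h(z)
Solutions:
 h(z) = C1/cos(z)^2


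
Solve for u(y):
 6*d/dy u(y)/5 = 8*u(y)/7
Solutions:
 u(y) = C1*exp(20*y/21)


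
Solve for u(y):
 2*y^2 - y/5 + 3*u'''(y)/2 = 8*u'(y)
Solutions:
 u(y) = C1 + C2*exp(-4*sqrt(3)*y/3) + C3*exp(4*sqrt(3)*y/3) + y^3/12 - y^2/80 + 3*y/32


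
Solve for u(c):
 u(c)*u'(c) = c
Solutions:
 u(c) = -sqrt(C1 + c^2)
 u(c) = sqrt(C1 + c^2)


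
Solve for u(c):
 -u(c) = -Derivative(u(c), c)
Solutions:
 u(c) = C1*exp(c)


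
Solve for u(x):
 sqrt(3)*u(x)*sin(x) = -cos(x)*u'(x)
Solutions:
 u(x) = C1*cos(x)^(sqrt(3))


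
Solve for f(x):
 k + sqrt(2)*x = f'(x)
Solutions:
 f(x) = C1 + k*x + sqrt(2)*x^2/2


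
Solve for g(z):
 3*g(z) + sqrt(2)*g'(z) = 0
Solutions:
 g(z) = C1*exp(-3*sqrt(2)*z/2)


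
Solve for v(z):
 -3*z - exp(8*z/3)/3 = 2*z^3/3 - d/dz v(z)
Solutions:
 v(z) = C1 + z^4/6 + 3*z^2/2 + exp(8*z/3)/8


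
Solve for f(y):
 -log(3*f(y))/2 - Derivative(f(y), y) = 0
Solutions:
 2*Integral(1/(log(_y) + log(3)), (_y, f(y))) = C1 - y


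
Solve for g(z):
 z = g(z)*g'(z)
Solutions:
 g(z) = -sqrt(C1 + z^2)
 g(z) = sqrt(C1 + z^2)


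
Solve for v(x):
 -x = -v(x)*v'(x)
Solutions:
 v(x) = -sqrt(C1 + x^2)
 v(x) = sqrt(C1 + x^2)


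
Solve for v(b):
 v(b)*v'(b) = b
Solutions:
 v(b) = -sqrt(C1 + b^2)
 v(b) = sqrt(C1 + b^2)


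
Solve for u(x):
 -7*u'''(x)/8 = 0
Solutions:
 u(x) = C1 + C2*x + C3*x^2


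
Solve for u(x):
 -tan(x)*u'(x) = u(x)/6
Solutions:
 u(x) = C1/sin(x)^(1/6)


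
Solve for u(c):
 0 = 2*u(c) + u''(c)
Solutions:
 u(c) = C1*sin(sqrt(2)*c) + C2*cos(sqrt(2)*c)


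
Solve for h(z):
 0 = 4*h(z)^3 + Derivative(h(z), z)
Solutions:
 h(z) = -sqrt(2)*sqrt(-1/(C1 - 4*z))/2
 h(z) = sqrt(2)*sqrt(-1/(C1 - 4*z))/2


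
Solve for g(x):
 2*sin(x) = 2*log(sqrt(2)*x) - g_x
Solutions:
 g(x) = C1 + 2*x*log(x) - 2*x + x*log(2) + 2*cos(x)


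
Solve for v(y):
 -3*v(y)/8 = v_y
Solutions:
 v(y) = C1*exp(-3*y/8)


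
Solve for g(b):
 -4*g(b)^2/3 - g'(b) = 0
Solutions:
 g(b) = 3/(C1 + 4*b)


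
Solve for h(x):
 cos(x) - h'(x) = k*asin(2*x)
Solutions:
 h(x) = C1 - k*(x*asin(2*x) + sqrt(1 - 4*x^2)/2) + sin(x)


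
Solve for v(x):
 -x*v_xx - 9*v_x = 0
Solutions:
 v(x) = C1 + C2/x^8


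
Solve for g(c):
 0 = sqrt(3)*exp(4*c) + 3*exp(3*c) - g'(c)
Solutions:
 g(c) = C1 + sqrt(3)*exp(4*c)/4 + exp(3*c)


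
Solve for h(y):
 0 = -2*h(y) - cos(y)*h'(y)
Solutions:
 h(y) = C1*(sin(y) - 1)/(sin(y) + 1)


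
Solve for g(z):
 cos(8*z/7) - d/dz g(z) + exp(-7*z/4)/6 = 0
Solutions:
 g(z) = C1 + 7*sin(8*z/7)/8 - 2*exp(-7*z/4)/21


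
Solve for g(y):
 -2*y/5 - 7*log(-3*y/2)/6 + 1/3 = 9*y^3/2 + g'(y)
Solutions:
 g(y) = C1 - 9*y^4/8 - y^2/5 - 7*y*log(-y)/6 + y*(-7*log(3) + 7*log(2) + 9)/6


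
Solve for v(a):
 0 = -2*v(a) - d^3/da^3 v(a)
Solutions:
 v(a) = C3*exp(-2^(1/3)*a) + (C1*sin(2^(1/3)*sqrt(3)*a/2) + C2*cos(2^(1/3)*sqrt(3)*a/2))*exp(2^(1/3)*a/2)


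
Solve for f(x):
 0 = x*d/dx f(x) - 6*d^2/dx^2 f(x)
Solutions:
 f(x) = C1 + C2*erfi(sqrt(3)*x/6)


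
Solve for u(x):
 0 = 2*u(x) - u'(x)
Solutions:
 u(x) = C1*exp(2*x)


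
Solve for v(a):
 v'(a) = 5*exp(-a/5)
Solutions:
 v(a) = C1 - 25*exp(-a/5)


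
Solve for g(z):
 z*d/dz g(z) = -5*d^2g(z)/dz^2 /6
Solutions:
 g(z) = C1 + C2*erf(sqrt(15)*z/5)


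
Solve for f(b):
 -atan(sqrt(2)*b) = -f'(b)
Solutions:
 f(b) = C1 + b*atan(sqrt(2)*b) - sqrt(2)*log(2*b^2 + 1)/4


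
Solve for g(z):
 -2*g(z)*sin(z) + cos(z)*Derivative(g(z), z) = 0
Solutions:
 g(z) = C1/cos(z)^2


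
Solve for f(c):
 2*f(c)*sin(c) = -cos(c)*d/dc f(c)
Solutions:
 f(c) = C1*cos(c)^2


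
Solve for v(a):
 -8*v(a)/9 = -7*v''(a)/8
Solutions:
 v(a) = C1*exp(-8*sqrt(7)*a/21) + C2*exp(8*sqrt(7)*a/21)


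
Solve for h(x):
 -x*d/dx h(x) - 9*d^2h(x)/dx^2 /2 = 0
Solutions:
 h(x) = C1 + C2*erf(x/3)


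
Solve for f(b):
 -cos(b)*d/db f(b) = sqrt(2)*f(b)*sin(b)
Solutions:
 f(b) = C1*cos(b)^(sqrt(2))


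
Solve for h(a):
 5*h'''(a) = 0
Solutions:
 h(a) = C1 + C2*a + C3*a^2


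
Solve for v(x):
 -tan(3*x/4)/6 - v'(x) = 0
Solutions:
 v(x) = C1 + 2*log(cos(3*x/4))/9


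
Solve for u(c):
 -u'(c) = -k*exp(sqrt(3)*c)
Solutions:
 u(c) = C1 + sqrt(3)*k*exp(sqrt(3)*c)/3


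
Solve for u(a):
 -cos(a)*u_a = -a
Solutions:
 u(a) = C1 + Integral(a/cos(a), a)


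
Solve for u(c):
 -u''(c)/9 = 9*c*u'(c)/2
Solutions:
 u(c) = C1 + C2*erf(9*c/2)


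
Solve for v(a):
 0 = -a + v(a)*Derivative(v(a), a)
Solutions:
 v(a) = -sqrt(C1 + a^2)
 v(a) = sqrt(C1 + a^2)


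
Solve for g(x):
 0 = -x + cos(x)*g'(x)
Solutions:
 g(x) = C1 + Integral(x/cos(x), x)


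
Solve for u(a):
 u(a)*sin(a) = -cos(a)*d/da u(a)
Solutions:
 u(a) = C1*cos(a)


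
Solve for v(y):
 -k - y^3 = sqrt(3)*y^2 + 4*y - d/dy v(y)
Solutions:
 v(y) = C1 + k*y + y^4/4 + sqrt(3)*y^3/3 + 2*y^2


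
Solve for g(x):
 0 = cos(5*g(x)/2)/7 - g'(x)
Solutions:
 -x/7 - log(sin(5*g(x)/2) - 1)/5 + log(sin(5*g(x)/2) + 1)/5 = C1


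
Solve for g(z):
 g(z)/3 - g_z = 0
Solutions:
 g(z) = C1*exp(z/3)


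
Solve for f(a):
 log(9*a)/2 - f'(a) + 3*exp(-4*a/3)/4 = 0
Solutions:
 f(a) = C1 + a*log(a)/2 + a*(-1/2 + log(3)) - 9*exp(-4*a/3)/16


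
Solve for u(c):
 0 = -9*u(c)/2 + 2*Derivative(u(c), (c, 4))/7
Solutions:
 u(c) = C1*exp(-sqrt(6)*7^(1/4)*c/2) + C2*exp(sqrt(6)*7^(1/4)*c/2) + C3*sin(sqrt(6)*7^(1/4)*c/2) + C4*cos(sqrt(6)*7^(1/4)*c/2)


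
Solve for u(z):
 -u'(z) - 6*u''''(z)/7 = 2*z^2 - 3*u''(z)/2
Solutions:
 u(z) = C1 + C2*exp(21^(1/3)*z*(21^(1/3)/(sqrt(15) + 6)^(1/3) + (sqrt(15) + 6)^(1/3))/12)*sin(3^(1/6)*7^(1/3)*z*(-3^(2/3)*(sqrt(15) + 6)^(1/3) + 3*7^(1/3)/(sqrt(15) + 6)^(1/3))/12) + C3*exp(21^(1/3)*z*(21^(1/3)/(sqrt(15) + 6)^(1/3) + (sqrt(15) + 6)^(1/3))/12)*cos(3^(1/6)*7^(1/3)*z*(-3^(2/3)*(sqrt(15) + 6)^(1/3) + 3*7^(1/3)/(sqrt(15) + 6)^(1/3))/12) + C4*exp(-21^(1/3)*z*(21^(1/3)/(sqrt(15) + 6)^(1/3) + (sqrt(15) + 6)^(1/3))/6) - 2*z^3/3 - 3*z^2 - 9*z


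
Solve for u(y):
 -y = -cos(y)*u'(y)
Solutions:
 u(y) = C1 + Integral(y/cos(y), y)


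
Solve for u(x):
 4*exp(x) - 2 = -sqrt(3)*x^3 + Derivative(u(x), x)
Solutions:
 u(x) = C1 + sqrt(3)*x^4/4 - 2*x + 4*exp(x)


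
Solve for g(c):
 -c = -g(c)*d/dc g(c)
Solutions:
 g(c) = -sqrt(C1 + c^2)
 g(c) = sqrt(C1 + c^2)


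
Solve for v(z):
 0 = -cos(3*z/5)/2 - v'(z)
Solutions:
 v(z) = C1 - 5*sin(3*z/5)/6


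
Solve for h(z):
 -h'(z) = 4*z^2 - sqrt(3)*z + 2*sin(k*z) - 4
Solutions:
 h(z) = C1 - 4*z^3/3 + sqrt(3)*z^2/2 + 4*z + 2*cos(k*z)/k


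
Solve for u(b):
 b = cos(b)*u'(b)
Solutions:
 u(b) = C1 + Integral(b/cos(b), b)


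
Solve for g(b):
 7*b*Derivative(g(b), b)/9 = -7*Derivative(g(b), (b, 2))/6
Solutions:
 g(b) = C1 + C2*erf(sqrt(3)*b/3)


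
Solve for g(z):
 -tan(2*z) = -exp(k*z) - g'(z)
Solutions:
 g(z) = C1 - Piecewise((exp(k*z)/k, Ne(k, 0)), (z, True)) - log(cos(2*z))/2


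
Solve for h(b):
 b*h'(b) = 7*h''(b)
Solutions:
 h(b) = C1 + C2*erfi(sqrt(14)*b/14)


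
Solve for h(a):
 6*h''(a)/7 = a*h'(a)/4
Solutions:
 h(a) = C1 + C2*erfi(sqrt(21)*a/12)


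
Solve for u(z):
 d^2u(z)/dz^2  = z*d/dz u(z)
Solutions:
 u(z) = C1 + C2*erfi(sqrt(2)*z/2)


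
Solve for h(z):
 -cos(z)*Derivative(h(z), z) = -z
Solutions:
 h(z) = C1 + Integral(z/cos(z), z)


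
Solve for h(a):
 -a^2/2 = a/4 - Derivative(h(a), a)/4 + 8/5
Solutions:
 h(a) = C1 + 2*a^3/3 + a^2/2 + 32*a/5


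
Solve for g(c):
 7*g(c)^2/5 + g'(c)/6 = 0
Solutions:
 g(c) = 5/(C1 + 42*c)


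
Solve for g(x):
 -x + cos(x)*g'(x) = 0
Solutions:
 g(x) = C1 + Integral(x/cos(x), x)


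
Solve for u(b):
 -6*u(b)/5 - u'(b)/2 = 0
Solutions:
 u(b) = C1*exp(-12*b/5)


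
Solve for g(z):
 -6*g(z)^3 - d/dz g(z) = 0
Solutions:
 g(z) = -sqrt(2)*sqrt(-1/(C1 - 6*z))/2
 g(z) = sqrt(2)*sqrt(-1/(C1 - 6*z))/2


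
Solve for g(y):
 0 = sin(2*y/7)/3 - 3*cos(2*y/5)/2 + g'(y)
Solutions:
 g(y) = C1 + 15*sin(2*y/5)/4 + 7*cos(2*y/7)/6


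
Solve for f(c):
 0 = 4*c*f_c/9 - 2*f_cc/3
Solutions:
 f(c) = C1 + C2*erfi(sqrt(3)*c/3)


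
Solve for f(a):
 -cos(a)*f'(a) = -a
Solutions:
 f(a) = C1 + Integral(a/cos(a), a)


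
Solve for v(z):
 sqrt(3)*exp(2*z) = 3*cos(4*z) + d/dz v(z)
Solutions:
 v(z) = C1 + sqrt(3)*exp(2*z)/2 - 3*sin(4*z)/4


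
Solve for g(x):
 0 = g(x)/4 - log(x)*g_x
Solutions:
 g(x) = C1*exp(li(x)/4)


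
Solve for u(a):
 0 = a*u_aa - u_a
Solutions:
 u(a) = C1 + C2*a^2


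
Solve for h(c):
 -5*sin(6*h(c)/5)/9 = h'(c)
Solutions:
 5*c/9 + 5*log(cos(6*h(c)/5) - 1)/12 - 5*log(cos(6*h(c)/5) + 1)/12 = C1


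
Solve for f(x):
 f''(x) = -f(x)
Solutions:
 f(x) = C1*sin(x) + C2*cos(x)


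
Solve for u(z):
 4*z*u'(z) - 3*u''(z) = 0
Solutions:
 u(z) = C1 + C2*erfi(sqrt(6)*z/3)


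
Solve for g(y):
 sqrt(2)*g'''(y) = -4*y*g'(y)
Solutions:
 g(y) = C1 + Integral(C2*airyai(-sqrt(2)*y) + C3*airybi(-sqrt(2)*y), y)


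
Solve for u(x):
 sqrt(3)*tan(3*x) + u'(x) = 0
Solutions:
 u(x) = C1 + sqrt(3)*log(cos(3*x))/3


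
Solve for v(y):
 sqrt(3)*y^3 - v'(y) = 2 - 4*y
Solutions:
 v(y) = C1 + sqrt(3)*y^4/4 + 2*y^2 - 2*y


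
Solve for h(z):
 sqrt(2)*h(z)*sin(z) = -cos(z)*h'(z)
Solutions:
 h(z) = C1*cos(z)^(sqrt(2))


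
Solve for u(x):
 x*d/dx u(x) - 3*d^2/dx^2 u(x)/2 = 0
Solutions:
 u(x) = C1 + C2*erfi(sqrt(3)*x/3)


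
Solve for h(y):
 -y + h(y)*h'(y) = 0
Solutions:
 h(y) = -sqrt(C1 + y^2)
 h(y) = sqrt(C1 + y^2)


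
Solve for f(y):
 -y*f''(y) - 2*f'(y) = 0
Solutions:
 f(y) = C1 + C2/y


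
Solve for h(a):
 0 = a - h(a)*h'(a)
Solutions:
 h(a) = -sqrt(C1 + a^2)
 h(a) = sqrt(C1 + a^2)


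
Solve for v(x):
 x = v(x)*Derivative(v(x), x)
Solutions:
 v(x) = -sqrt(C1 + x^2)
 v(x) = sqrt(C1 + x^2)


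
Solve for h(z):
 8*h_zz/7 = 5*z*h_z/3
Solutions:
 h(z) = C1 + C2*erfi(sqrt(105)*z/12)


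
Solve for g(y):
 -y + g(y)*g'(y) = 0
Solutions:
 g(y) = -sqrt(C1 + y^2)
 g(y) = sqrt(C1 + y^2)


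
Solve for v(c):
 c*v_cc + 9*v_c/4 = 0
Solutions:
 v(c) = C1 + C2/c^(5/4)


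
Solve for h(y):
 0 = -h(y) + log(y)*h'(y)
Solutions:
 h(y) = C1*exp(li(y))


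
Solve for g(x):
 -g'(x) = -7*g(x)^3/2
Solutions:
 g(x) = -sqrt(-1/(C1 + 7*x))
 g(x) = sqrt(-1/(C1 + 7*x))


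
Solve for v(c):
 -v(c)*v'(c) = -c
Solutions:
 v(c) = -sqrt(C1 + c^2)
 v(c) = sqrt(C1 + c^2)


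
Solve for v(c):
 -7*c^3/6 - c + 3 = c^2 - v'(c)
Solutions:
 v(c) = C1 + 7*c^4/24 + c^3/3 + c^2/2 - 3*c


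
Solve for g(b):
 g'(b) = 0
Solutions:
 g(b) = C1


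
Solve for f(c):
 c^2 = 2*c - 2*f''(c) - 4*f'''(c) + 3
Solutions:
 f(c) = C1 + C2*c + C3*exp(-c/2) - c^4/24 + c^3/2 - 9*c^2/4


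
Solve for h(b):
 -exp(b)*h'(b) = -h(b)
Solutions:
 h(b) = C1*exp(-exp(-b))


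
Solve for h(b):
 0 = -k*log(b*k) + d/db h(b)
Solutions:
 h(b) = C1 + b*k*log(b*k) - b*k


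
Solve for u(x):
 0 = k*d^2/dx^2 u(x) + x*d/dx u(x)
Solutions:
 u(x) = C1 + C2*sqrt(k)*erf(sqrt(2)*x*sqrt(1/k)/2)


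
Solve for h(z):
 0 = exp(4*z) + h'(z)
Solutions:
 h(z) = C1 - exp(4*z)/4


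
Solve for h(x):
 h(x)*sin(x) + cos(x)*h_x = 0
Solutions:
 h(x) = C1*cos(x)


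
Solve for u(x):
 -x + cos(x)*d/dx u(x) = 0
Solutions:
 u(x) = C1 + Integral(x/cos(x), x)


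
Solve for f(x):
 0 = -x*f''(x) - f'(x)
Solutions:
 f(x) = C1 + C2*log(x)


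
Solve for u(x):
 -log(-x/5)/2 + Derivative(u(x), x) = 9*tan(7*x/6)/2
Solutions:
 u(x) = C1 + x*log(-x)/2 - x*log(5)/2 - x/2 - 27*log(cos(7*x/6))/7


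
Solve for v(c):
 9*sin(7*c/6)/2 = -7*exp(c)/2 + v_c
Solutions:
 v(c) = C1 + 7*exp(c)/2 - 27*cos(7*c/6)/7


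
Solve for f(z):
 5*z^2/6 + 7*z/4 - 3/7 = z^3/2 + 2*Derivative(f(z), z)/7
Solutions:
 f(z) = C1 - 7*z^4/16 + 35*z^3/36 + 49*z^2/16 - 3*z/2


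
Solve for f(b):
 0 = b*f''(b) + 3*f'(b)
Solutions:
 f(b) = C1 + C2/b^2


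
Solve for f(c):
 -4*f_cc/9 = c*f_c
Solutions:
 f(c) = C1 + C2*erf(3*sqrt(2)*c/4)


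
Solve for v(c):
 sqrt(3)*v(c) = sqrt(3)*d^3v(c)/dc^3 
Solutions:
 v(c) = C3*exp(c) + (C1*sin(sqrt(3)*c/2) + C2*cos(sqrt(3)*c/2))*exp(-c/2)


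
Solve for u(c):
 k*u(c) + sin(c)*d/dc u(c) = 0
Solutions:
 u(c) = C1*exp(k*(-log(cos(c) - 1) + log(cos(c) + 1))/2)


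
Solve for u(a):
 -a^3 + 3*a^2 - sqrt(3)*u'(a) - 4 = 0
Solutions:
 u(a) = C1 - sqrt(3)*a^4/12 + sqrt(3)*a^3/3 - 4*sqrt(3)*a/3


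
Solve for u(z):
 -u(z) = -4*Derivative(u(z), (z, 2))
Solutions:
 u(z) = C1*exp(-z/2) + C2*exp(z/2)


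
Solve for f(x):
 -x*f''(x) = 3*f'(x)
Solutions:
 f(x) = C1 + C2/x^2


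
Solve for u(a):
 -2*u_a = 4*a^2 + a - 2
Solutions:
 u(a) = C1 - 2*a^3/3 - a^2/4 + a


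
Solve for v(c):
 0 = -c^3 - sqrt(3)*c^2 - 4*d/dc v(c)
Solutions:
 v(c) = C1 - c^4/16 - sqrt(3)*c^3/12


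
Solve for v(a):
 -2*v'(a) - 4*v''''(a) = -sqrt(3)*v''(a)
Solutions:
 v(a) = C1 + C2*exp(a*(3^(5/6)/(sqrt(36 - sqrt(3)) + 6)^(1/3) + 3^(2/3)*(sqrt(36 - sqrt(3)) + 6)^(1/3))/12)*sin(a*(-3^(1/6)*(sqrt(36 - sqrt(3)) + 6)^(1/3) + 3^(1/3)/(sqrt(36 - sqrt(3)) + 6)^(1/3))/4) + C3*exp(a*(3^(5/6)/(sqrt(36 - sqrt(3)) + 6)^(1/3) + 3^(2/3)*(sqrt(36 - sqrt(3)) + 6)^(1/3))/12)*cos(a*(-3^(1/6)*(sqrt(36 - sqrt(3)) + 6)^(1/3) + 3^(1/3)/(sqrt(36 - sqrt(3)) + 6)^(1/3))/4) + C4*exp(-a*(3^(5/6)/(sqrt(36 - sqrt(3)) + 6)^(1/3) + 3^(2/3)*(sqrt(36 - sqrt(3)) + 6)^(1/3))/6)


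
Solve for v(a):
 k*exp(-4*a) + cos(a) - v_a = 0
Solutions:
 v(a) = C1 - k*exp(-4*a)/4 + sin(a)


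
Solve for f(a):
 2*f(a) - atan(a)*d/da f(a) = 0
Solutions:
 f(a) = C1*exp(2*Integral(1/atan(a), a))


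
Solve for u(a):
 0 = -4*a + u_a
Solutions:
 u(a) = C1 + 2*a^2


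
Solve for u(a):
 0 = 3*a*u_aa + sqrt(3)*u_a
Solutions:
 u(a) = C1 + C2*a^(1 - sqrt(3)/3)


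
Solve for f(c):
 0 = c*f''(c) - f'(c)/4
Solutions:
 f(c) = C1 + C2*c^(5/4)


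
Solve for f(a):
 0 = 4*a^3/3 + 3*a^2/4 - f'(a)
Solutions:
 f(a) = C1 + a^4/3 + a^3/4


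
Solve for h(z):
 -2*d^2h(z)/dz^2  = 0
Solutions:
 h(z) = C1 + C2*z


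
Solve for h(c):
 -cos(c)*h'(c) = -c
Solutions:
 h(c) = C1 + Integral(c/cos(c), c)


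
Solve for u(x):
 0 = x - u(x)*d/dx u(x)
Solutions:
 u(x) = -sqrt(C1 + x^2)
 u(x) = sqrt(C1 + x^2)


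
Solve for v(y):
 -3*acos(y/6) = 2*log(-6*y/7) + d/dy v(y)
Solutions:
 v(y) = C1 - 2*y*log(-y) - 3*y*acos(y/6) - 2*y*log(6) + 2*y + 2*y*log(7) + 3*sqrt(36 - y^2)


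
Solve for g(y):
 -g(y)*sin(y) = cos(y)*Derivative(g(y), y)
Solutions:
 g(y) = C1*cos(y)


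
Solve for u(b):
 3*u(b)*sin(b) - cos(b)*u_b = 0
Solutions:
 u(b) = C1/cos(b)^3


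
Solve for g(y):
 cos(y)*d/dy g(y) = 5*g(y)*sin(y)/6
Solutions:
 g(y) = C1/cos(y)^(5/6)


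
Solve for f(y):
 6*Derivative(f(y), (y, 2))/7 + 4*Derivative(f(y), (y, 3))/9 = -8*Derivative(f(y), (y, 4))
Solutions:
 f(y) = C1 + C2*y + (C3*sin(sqrt(6755)*y/252) + C4*cos(sqrt(6755)*y/252))*exp(-y/36)


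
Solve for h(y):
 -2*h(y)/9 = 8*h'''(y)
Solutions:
 h(y) = C3*exp(-6^(1/3)*y/6) + (C1*sin(2^(1/3)*3^(5/6)*y/12) + C2*cos(2^(1/3)*3^(5/6)*y/12))*exp(6^(1/3)*y/12)


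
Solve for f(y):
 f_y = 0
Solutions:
 f(y) = C1


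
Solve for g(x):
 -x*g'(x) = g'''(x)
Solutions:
 g(x) = C1 + Integral(C2*airyai(-x) + C3*airybi(-x), x)


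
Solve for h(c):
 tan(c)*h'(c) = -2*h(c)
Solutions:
 h(c) = C1/sin(c)^2


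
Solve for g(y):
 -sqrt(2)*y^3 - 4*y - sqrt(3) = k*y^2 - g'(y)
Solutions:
 g(y) = C1 + k*y^3/3 + sqrt(2)*y^4/4 + 2*y^2 + sqrt(3)*y


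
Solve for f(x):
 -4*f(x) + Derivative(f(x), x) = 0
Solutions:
 f(x) = C1*exp(4*x)


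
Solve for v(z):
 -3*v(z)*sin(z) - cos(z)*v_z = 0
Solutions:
 v(z) = C1*cos(z)^3


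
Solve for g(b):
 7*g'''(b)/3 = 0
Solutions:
 g(b) = C1 + C2*b + C3*b^2


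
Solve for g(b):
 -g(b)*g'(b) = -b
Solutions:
 g(b) = -sqrt(C1 + b^2)
 g(b) = sqrt(C1 + b^2)


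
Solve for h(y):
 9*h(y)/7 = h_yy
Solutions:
 h(y) = C1*exp(-3*sqrt(7)*y/7) + C2*exp(3*sqrt(7)*y/7)


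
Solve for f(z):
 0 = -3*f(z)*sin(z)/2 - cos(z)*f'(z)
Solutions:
 f(z) = C1*cos(z)^(3/2)


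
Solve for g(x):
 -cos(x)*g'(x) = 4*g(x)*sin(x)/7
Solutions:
 g(x) = C1*cos(x)^(4/7)


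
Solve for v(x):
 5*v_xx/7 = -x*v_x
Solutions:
 v(x) = C1 + C2*erf(sqrt(70)*x/10)


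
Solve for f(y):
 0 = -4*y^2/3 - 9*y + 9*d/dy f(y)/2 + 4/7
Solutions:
 f(y) = C1 + 8*y^3/81 + y^2 - 8*y/63


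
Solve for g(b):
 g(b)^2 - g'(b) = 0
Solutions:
 g(b) = -1/(C1 + b)


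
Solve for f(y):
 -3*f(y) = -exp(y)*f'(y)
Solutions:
 f(y) = C1*exp(-3*exp(-y))


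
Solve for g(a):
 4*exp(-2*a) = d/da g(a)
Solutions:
 g(a) = C1 - 2*exp(-2*a)


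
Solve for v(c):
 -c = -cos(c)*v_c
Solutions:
 v(c) = C1 + Integral(c/cos(c), c)


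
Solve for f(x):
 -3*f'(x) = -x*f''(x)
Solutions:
 f(x) = C1 + C2*x^4


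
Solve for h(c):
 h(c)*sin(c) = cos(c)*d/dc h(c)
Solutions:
 h(c) = C1/cos(c)


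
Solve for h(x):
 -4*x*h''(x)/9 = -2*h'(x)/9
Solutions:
 h(x) = C1 + C2*x^(3/2)


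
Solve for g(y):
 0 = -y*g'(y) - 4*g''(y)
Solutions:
 g(y) = C1 + C2*erf(sqrt(2)*y/4)


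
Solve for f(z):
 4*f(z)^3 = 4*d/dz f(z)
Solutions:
 f(z) = -sqrt(2)*sqrt(-1/(C1 + z))/2
 f(z) = sqrt(2)*sqrt(-1/(C1 + z))/2


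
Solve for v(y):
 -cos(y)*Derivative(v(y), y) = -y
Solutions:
 v(y) = C1 + Integral(y/cos(y), y)


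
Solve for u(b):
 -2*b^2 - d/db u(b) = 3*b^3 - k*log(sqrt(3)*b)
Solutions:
 u(b) = C1 - 3*b^4/4 - 2*b^3/3 + b*k*log(b) - b*k + b*k*log(3)/2


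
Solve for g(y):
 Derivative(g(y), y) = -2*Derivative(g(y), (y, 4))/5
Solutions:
 g(y) = C1 + C4*exp(-2^(2/3)*5^(1/3)*y/2) + (C2*sin(2^(2/3)*sqrt(3)*5^(1/3)*y/4) + C3*cos(2^(2/3)*sqrt(3)*5^(1/3)*y/4))*exp(2^(2/3)*5^(1/3)*y/4)


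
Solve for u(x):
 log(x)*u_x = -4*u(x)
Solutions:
 u(x) = C1*exp(-4*li(x))


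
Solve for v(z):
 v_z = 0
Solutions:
 v(z) = C1


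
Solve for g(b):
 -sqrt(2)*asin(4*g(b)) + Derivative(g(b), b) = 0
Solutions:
 Integral(1/asin(4*_y), (_y, g(b))) = C1 + sqrt(2)*b


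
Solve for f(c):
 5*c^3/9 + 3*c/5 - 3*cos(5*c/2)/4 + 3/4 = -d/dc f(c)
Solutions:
 f(c) = C1 - 5*c^4/36 - 3*c^2/10 - 3*c/4 + 3*sin(5*c/2)/10


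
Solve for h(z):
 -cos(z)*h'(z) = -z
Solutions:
 h(z) = C1 + Integral(z/cos(z), z)


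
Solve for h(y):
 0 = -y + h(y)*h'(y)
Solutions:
 h(y) = -sqrt(C1 + y^2)
 h(y) = sqrt(C1 + y^2)


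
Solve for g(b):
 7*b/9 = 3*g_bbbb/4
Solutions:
 g(b) = C1 + C2*b + C3*b^2 + C4*b^3 + 7*b^5/810


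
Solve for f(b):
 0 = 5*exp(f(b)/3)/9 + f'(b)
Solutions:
 f(b) = 3*log(1/(C1 + 5*b)) + 9*log(3)


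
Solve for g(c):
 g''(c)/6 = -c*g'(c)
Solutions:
 g(c) = C1 + C2*erf(sqrt(3)*c)


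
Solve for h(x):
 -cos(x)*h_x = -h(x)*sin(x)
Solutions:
 h(x) = C1/cos(x)


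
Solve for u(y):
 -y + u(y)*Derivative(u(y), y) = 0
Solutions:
 u(y) = -sqrt(C1 + y^2)
 u(y) = sqrt(C1 + y^2)


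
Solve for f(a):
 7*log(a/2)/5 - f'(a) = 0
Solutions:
 f(a) = C1 + 7*a*log(a)/5 - 7*a/5 - 7*a*log(2)/5


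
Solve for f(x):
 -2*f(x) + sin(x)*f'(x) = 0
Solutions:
 f(x) = C1*(cos(x) - 1)/(cos(x) + 1)


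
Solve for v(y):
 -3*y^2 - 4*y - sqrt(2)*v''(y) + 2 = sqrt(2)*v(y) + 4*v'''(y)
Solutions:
 v(y) = C1*exp(y*(-2*sqrt(2) + 2^(2/3)/(12*sqrt(165) + 109*sqrt(2))^(1/3) + 2^(1/3)*(12*sqrt(165) + 109*sqrt(2))^(1/3))/24)*sin(2^(1/3)*sqrt(3)*y*(-(12*sqrt(165) + 109*sqrt(2))^(1/3) + 2^(1/3)/(12*sqrt(165) + 109*sqrt(2))^(1/3))/24) + C2*exp(y*(-2*sqrt(2) + 2^(2/3)/(12*sqrt(165) + 109*sqrt(2))^(1/3) + 2^(1/3)*(12*sqrt(165) + 109*sqrt(2))^(1/3))/24)*cos(2^(1/3)*sqrt(3)*y*(-(12*sqrt(165) + 109*sqrt(2))^(1/3) + 2^(1/3)/(12*sqrt(165) + 109*sqrt(2))^(1/3))/24) + C3*exp(-y*(2^(2/3)/(12*sqrt(165) + 109*sqrt(2))^(1/3) + sqrt(2) + 2^(1/3)*(12*sqrt(165) + 109*sqrt(2))^(1/3))/12) - 3*sqrt(2)*y^2/2 - 2*sqrt(2)*y + 4*sqrt(2)


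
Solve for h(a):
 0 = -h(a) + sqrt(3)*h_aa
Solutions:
 h(a) = C1*exp(-3^(3/4)*a/3) + C2*exp(3^(3/4)*a/3)


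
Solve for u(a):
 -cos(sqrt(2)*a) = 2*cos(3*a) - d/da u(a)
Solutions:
 u(a) = C1 + 2*sin(3*a)/3 + sqrt(2)*sin(sqrt(2)*a)/2


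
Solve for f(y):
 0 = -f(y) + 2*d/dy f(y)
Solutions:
 f(y) = C1*exp(y/2)


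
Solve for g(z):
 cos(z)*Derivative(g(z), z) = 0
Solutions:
 g(z) = C1


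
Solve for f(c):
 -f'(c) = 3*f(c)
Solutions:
 f(c) = C1*exp(-3*c)


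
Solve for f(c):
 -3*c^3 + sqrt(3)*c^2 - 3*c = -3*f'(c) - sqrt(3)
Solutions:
 f(c) = C1 + c^4/4 - sqrt(3)*c^3/9 + c^2/2 - sqrt(3)*c/3


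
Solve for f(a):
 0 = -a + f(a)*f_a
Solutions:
 f(a) = -sqrt(C1 + a^2)
 f(a) = sqrt(C1 + a^2)


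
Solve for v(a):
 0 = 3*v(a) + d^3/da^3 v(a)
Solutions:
 v(a) = C3*exp(-3^(1/3)*a) + (C1*sin(3^(5/6)*a/2) + C2*cos(3^(5/6)*a/2))*exp(3^(1/3)*a/2)


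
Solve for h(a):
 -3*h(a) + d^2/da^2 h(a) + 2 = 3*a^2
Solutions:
 h(a) = C1*exp(-sqrt(3)*a) + C2*exp(sqrt(3)*a) - a^2


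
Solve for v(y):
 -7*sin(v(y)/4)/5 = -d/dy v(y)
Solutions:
 -7*y/5 + 2*log(cos(v(y)/4) - 1) - 2*log(cos(v(y)/4) + 1) = C1


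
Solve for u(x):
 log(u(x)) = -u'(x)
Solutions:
 li(u(x)) = C1 - x


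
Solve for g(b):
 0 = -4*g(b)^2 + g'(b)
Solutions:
 g(b) = -1/(C1 + 4*b)


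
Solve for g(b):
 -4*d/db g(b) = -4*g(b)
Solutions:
 g(b) = C1*exp(b)


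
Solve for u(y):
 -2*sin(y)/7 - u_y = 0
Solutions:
 u(y) = C1 + 2*cos(y)/7


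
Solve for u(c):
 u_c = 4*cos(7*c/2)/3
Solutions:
 u(c) = C1 + 8*sin(7*c/2)/21


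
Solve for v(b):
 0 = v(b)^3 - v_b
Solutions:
 v(b) = -sqrt(2)*sqrt(-1/(C1 + b))/2
 v(b) = sqrt(2)*sqrt(-1/(C1 + b))/2


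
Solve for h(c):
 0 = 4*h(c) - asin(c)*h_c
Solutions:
 h(c) = C1*exp(4*Integral(1/asin(c), c))


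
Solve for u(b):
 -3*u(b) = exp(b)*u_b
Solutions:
 u(b) = C1*exp(3*exp(-b))


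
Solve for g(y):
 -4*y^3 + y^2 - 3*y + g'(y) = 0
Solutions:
 g(y) = C1 + y^4 - y^3/3 + 3*y^2/2


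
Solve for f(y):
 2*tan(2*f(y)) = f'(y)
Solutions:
 f(y) = -asin(C1*exp(4*y))/2 + pi/2
 f(y) = asin(C1*exp(4*y))/2


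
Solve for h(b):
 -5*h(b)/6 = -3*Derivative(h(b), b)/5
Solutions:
 h(b) = C1*exp(25*b/18)


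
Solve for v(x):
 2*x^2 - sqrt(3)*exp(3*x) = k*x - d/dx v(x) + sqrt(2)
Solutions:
 v(x) = C1 + k*x^2/2 - 2*x^3/3 + sqrt(2)*x + sqrt(3)*exp(3*x)/3


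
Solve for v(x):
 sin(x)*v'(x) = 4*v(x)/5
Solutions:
 v(x) = C1*(cos(x) - 1)^(2/5)/(cos(x) + 1)^(2/5)


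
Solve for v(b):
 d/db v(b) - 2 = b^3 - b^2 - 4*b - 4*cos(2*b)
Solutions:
 v(b) = C1 + b^4/4 - b^3/3 - 2*b^2 + 2*b - 2*sin(2*b)


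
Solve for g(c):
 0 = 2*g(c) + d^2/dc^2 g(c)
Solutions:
 g(c) = C1*sin(sqrt(2)*c) + C2*cos(sqrt(2)*c)


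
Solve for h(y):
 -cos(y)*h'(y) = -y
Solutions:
 h(y) = C1 + Integral(y/cos(y), y)


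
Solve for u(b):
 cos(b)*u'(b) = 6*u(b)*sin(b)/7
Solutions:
 u(b) = C1/cos(b)^(6/7)


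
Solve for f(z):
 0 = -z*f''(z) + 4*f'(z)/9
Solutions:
 f(z) = C1 + C2*z^(13/9)


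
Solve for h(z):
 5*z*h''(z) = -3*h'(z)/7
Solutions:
 h(z) = C1 + C2*z^(32/35)


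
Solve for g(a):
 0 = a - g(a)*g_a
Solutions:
 g(a) = -sqrt(C1 + a^2)
 g(a) = sqrt(C1 + a^2)


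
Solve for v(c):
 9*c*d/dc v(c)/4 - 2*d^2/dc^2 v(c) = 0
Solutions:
 v(c) = C1 + C2*erfi(3*c/4)


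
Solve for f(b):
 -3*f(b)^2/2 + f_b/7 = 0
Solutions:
 f(b) = -2/(C1 + 21*b)


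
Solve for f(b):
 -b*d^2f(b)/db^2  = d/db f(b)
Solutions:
 f(b) = C1 + C2*log(b)


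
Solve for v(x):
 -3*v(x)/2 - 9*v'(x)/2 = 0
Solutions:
 v(x) = C1*exp(-x/3)


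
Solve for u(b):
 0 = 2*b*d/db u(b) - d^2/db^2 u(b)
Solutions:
 u(b) = C1 + C2*erfi(b)


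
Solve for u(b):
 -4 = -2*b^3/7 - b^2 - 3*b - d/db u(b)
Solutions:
 u(b) = C1 - b^4/14 - b^3/3 - 3*b^2/2 + 4*b


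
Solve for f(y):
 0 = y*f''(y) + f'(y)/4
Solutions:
 f(y) = C1 + C2*y^(3/4)


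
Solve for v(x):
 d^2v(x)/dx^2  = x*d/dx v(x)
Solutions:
 v(x) = C1 + C2*erfi(sqrt(2)*x/2)


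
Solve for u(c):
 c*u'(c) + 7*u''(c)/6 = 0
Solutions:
 u(c) = C1 + C2*erf(sqrt(21)*c/7)


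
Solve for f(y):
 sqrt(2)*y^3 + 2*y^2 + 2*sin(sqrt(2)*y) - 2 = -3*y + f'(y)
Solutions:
 f(y) = C1 + sqrt(2)*y^4/4 + 2*y^3/3 + 3*y^2/2 - 2*y - sqrt(2)*cos(sqrt(2)*y)


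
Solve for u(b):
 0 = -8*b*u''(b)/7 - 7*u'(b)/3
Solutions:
 u(b) = C1 + C2/b^(25/24)


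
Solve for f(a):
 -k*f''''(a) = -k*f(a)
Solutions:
 f(a) = C1*exp(-a) + C2*exp(a) + C3*sin(a) + C4*cos(a)


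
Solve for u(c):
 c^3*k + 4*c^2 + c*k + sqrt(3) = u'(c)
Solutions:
 u(c) = C1 + c^4*k/4 + 4*c^3/3 + c^2*k/2 + sqrt(3)*c


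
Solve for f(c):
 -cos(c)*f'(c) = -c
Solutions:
 f(c) = C1 + Integral(c/cos(c), c)


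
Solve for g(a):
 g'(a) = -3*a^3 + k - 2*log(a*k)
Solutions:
 g(a) = C1 - 3*a^4/4 + a*(k + 2) - 2*a*log(a*k)


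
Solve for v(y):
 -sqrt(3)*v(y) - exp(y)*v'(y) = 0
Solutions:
 v(y) = C1*exp(sqrt(3)*exp(-y))


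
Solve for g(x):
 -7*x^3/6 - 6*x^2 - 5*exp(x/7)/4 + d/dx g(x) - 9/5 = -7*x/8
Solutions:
 g(x) = C1 + 7*x^4/24 + 2*x^3 - 7*x^2/16 + 9*x/5 + 35*exp(x/7)/4


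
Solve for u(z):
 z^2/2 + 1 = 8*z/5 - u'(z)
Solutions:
 u(z) = C1 - z^3/6 + 4*z^2/5 - z


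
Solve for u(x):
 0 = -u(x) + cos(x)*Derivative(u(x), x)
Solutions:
 u(x) = C1*sqrt(sin(x) + 1)/sqrt(sin(x) - 1)


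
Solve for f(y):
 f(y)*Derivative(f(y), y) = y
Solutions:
 f(y) = -sqrt(C1 + y^2)
 f(y) = sqrt(C1 + y^2)


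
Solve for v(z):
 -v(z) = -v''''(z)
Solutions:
 v(z) = C1*exp(-z) + C2*exp(z) + C3*sin(z) + C4*cos(z)


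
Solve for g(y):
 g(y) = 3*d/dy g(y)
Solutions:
 g(y) = C1*exp(y/3)


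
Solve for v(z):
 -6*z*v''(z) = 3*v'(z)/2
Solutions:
 v(z) = C1 + C2*z^(3/4)


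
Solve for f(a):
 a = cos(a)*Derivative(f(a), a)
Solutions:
 f(a) = C1 + Integral(a/cos(a), a)


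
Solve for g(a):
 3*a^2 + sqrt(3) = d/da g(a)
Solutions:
 g(a) = C1 + a^3 + sqrt(3)*a


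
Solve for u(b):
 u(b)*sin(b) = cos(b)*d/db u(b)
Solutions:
 u(b) = C1/cos(b)


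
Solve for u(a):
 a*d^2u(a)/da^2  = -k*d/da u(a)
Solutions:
 u(a) = C1 + a^(1 - re(k))*(C2*sin(log(a)*Abs(im(k))) + C3*cos(log(a)*im(k)))


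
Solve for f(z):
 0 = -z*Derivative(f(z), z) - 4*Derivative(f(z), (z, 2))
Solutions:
 f(z) = C1 + C2*erf(sqrt(2)*z/4)


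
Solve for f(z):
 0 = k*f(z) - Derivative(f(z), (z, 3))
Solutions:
 f(z) = C1*exp(k^(1/3)*z) + C2*exp(k^(1/3)*z*(-1 + sqrt(3)*I)/2) + C3*exp(-k^(1/3)*z*(1 + sqrt(3)*I)/2)


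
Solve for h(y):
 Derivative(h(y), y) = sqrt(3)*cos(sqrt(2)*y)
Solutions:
 h(y) = C1 + sqrt(6)*sin(sqrt(2)*y)/2


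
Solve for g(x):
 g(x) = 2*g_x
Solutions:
 g(x) = C1*exp(x/2)


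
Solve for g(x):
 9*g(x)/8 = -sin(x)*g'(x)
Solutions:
 g(x) = C1*(cos(x) + 1)^(9/16)/(cos(x) - 1)^(9/16)


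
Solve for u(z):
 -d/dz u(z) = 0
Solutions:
 u(z) = C1


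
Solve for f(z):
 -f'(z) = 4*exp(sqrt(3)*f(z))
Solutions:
 f(z) = sqrt(3)*(2*log(1/(C1 + 4*z)) - log(3))/6


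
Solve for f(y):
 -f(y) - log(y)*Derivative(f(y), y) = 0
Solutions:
 f(y) = C1*exp(-li(y))


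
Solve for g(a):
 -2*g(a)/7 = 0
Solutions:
 g(a) = 0


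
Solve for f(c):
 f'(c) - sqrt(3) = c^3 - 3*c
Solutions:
 f(c) = C1 + c^4/4 - 3*c^2/2 + sqrt(3)*c


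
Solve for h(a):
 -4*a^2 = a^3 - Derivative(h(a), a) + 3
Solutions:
 h(a) = C1 + a^4/4 + 4*a^3/3 + 3*a


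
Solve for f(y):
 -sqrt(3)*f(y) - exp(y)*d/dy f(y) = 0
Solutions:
 f(y) = C1*exp(sqrt(3)*exp(-y))


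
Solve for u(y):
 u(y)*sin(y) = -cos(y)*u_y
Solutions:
 u(y) = C1*cos(y)


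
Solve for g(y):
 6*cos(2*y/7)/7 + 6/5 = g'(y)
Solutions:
 g(y) = C1 + 6*y/5 + 3*sin(2*y/7)


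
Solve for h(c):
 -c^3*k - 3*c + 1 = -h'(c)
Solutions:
 h(c) = C1 + c^4*k/4 + 3*c^2/2 - c


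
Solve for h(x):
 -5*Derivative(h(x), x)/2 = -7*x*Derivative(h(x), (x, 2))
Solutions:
 h(x) = C1 + C2*x^(19/14)


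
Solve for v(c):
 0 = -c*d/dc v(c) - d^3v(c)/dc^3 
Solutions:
 v(c) = C1 + Integral(C2*airyai(-c) + C3*airybi(-c), c)


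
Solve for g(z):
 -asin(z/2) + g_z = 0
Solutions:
 g(z) = C1 + z*asin(z/2) + sqrt(4 - z^2)


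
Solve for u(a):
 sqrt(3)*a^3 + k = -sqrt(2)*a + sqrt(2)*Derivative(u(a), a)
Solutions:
 u(a) = C1 + sqrt(6)*a^4/8 + a^2/2 + sqrt(2)*a*k/2


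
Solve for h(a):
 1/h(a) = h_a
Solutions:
 h(a) = -sqrt(C1 + 2*a)
 h(a) = sqrt(C1 + 2*a)


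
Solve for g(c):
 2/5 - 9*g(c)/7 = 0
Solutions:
 g(c) = 14/45


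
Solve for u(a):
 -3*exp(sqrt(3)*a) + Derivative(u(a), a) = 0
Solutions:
 u(a) = C1 + sqrt(3)*exp(sqrt(3)*a)


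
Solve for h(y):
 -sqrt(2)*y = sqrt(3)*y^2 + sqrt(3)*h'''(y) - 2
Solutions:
 h(y) = C1 + C2*y + C3*y^2 - y^5/60 - sqrt(6)*y^4/72 + sqrt(3)*y^3/9


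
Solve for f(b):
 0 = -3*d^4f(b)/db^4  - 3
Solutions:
 f(b) = C1 + C2*b + C3*b^2 + C4*b^3 - b^4/24


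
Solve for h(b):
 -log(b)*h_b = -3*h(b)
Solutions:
 h(b) = C1*exp(3*li(b))


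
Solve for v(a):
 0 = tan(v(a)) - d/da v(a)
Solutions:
 v(a) = pi - asin(C1*exp(a))
 v(a) = asin(C1*exp(a))


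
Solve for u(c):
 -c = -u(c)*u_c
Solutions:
 u(c) = -sqrt(C1 + c^2)
 u(c) = sqrt(C1 + c^2)


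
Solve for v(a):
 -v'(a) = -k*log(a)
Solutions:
 v(a) = C1 + a*k*log(a) - a*k


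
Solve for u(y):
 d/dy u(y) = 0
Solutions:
 u(y) = C1


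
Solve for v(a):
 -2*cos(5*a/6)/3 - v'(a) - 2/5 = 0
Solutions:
 v(a) = C1 - 2*a/5 - 4*sin(5*a/6)/5


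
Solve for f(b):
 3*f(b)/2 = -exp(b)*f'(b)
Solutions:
 f(b) = C1*exp(3*exp(-b)/2)


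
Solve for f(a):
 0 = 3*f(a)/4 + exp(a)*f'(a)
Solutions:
 f(a) = C1*exp(3*exp(-a)/4)


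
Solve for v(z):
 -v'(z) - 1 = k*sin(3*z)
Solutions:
 v(z) = C1 + k*cos(3*z)/3 - z


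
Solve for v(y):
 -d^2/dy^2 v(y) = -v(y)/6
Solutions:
 v(y) = C1*exp(-sqrt(6)*y/6) + C2*exp(sqrt(6)*y/6)


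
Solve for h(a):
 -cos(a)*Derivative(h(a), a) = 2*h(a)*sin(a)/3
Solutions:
 h(a) = C1*cos(a)^(2/3)


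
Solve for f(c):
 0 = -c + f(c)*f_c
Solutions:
 f(c) = -sqrt(C1 + c^2)
 f(c) = sqrt(C1 + c^2)


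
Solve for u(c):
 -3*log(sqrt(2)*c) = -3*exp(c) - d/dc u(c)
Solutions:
 u(c) = C1 + 3*c*log(c) + c*(-3 + 3*log(2)/2) - 3*exp(c)


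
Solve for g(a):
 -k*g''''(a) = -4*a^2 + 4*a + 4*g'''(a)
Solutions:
 g(a) = C1 + C2*a + C3*a^2 + C4*exp(-4*a/k) + a^5/60 - a^4*(k + 2)/48 + a^3*k*(k + 2)/48


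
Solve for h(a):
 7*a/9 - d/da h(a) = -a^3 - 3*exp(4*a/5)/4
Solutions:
 h(a) = C1 + a^4/4 + 7*a^2/18 + 15*exp(4*a/5)/16


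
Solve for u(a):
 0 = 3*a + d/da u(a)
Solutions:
 u(a) = C1 - 3*a^2/2


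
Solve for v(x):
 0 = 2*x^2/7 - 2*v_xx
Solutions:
 v(x) = C1 + C2*x + x^4/84


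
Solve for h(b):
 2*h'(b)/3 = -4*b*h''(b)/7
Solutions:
 h(b) = C1 + C2/b^(1/6)


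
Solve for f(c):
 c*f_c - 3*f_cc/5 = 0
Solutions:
 f(c) = C1 + C2*erfi(sqrt(30)*c/6)


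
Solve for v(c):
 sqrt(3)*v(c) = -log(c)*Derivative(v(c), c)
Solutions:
 v(c) = C1*exp(-sqrt(3)*li(c))


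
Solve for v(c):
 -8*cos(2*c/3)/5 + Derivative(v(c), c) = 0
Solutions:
 v(c) = C1 + 12*sin(2*c/3)/5


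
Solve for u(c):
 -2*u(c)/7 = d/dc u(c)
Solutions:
 u(c) = C1*exp(-2*c/7)


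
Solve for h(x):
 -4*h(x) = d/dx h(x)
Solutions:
 h(x) = C1*exp(-4*x)


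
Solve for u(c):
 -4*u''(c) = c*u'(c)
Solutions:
 u(c) = C1 + C2*erf(sqrt(2)*c/4)


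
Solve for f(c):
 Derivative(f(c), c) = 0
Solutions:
 f(c) = C1


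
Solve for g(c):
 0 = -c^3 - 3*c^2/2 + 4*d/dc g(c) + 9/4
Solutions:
 g(c) = C1 + c^4/16 + c^3/8 - 9*c/16


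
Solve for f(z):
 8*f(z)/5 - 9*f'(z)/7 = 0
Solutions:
 f(z) = C1*exp(56*z/45)


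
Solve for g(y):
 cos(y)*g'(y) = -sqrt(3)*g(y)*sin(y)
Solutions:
 g(y) = C1*cos(y)^(sqrt(3))
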